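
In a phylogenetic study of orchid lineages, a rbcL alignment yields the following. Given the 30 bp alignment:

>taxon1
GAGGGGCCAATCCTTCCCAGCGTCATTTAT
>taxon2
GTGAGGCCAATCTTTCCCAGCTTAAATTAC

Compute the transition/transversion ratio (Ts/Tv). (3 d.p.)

0.750

Transitions are A↔G and C↔T; transversions are all other mismatches.
Transitions: 3. Transversions: 4.
R = 3/4 = 0.750.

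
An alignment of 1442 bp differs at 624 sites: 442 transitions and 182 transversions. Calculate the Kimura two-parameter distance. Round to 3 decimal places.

0.745

P = 442/1442 ≈ 0.306519 and Q = 182/1442 ≈ 0.126214.
Under the Kimura two-parameter model, d = −½ ln(1 − 2P − Q) − ¼ ln(1 − 2Q).
1 − 2P − Q = 0.260748, giving −½ ln(0.260748) = 0.672100.
1 − 2Q = 0.747572, giving −¼ ln(0.747572) = 0.072731.
d = 0.672100 + 0.072731 = 0.744831.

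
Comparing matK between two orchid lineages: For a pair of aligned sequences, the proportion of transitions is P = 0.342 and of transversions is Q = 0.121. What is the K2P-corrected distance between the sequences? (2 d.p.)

0.89

Under the Kimura two-parameter model, d = −½ ln(1 − 2P − Q) − ¼ ln(1 − 2Q).
1 − 2P − Q = 0.195, giving −½ ln(0.195) = 0.817378.
1 − 2Q = 0.758, giving −¼ ln(0.758) = 0.069268.
d = 0.817378 + 0.069268 = 0.886646.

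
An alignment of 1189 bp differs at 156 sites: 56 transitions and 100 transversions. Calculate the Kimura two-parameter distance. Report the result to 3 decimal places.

0.144

P = 56/1189 ≈ 0.047098 and Q = 100/1189 ≈ 0.084104.
Under the Kimura two-parameter model, d = −½ ln(1 − 2P − Q) − ¼ ln(1 − 2Q).
1 − 2P − Q = 0.8217, giving −½ ln(0.8217) = 0.098190.
1 − 2Q = 0.831792, giving −¼ ln(0.831792) = 0.046043.
d = 0.098190 + 0.046043 = 0.144233.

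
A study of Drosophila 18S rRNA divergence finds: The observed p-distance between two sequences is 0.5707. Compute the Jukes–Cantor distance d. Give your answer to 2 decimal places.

1.07

d = −(3/4) ln(1 − 4p/3) = −0.75 ln(1 − 0.760933) = −0.75 ln(0.239067)
  = −0.75 × (-1.431011) = 1.073258 substitutions/site.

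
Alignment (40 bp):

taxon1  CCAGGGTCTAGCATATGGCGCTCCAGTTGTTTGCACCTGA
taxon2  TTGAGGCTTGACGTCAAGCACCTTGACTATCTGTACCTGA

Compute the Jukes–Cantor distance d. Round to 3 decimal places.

The sequences differ at 22 of 40 sites, so p = 22/40 = 0.55.
d = −(3/4) ln(1 − 4p/3) = −0.75 ln(1 − 0.733333) = −0.75 ln(0.266667)
  = −0.75 × (-1.321755) = 0.991316 substitutions/site.

0.991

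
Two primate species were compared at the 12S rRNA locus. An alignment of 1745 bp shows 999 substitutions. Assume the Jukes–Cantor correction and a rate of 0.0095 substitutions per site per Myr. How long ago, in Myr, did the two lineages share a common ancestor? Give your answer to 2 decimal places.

56.88

p = 999/1745 ≈ 0.572493.
d = −(3/4) ln(1 − 4p/3) = −0.75 ln(1 − 0.763324) = −0.75 ln(0.236676)
  = −0.75 × (-1.441063) = 1.080797 substitutions/site.
Under a molecular clock d = 2μt, so t = d/(2μ) = 1.080797 / (2 × 0.0095) = 56.88 Myr.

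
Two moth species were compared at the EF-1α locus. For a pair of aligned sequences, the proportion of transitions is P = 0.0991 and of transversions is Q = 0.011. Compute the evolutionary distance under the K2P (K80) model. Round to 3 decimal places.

0.123

Under the Kimura two-parameter model, d = −½ ln(1 − 2P − Q) − ¼ ln(1 − 2Q).
1 − 2P − Q = 0.7908, giving −½ ln(0.7908) = 0.117355.
1 − 2Q = 0.978, giving −¼ ln(0.978) = 0.005561.
d = 0.117355 + 0.005561 = 0.122916.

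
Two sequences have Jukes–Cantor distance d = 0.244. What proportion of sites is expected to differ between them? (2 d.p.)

p = (3/4)(1 − e^(−4d/3)) = 0.75 × (1 − e^(-0.325333)) = 0.75 × (1 − 0.722287) = 0.208285.

0.21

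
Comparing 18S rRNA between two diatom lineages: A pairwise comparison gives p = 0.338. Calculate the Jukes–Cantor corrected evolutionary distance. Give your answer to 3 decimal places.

d = −(3/4) ln(1 − 4p/3) = −0.75 ln(1 − 0.450667) = −0.75 ln(0.549333)
  = −0.75 × (-0.599050) = 0.449288 substitutions/site.

0.449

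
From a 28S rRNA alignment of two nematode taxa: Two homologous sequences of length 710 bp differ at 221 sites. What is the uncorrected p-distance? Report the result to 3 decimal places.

p = 221/710 = 0.311267… ≈ 0.311 (to 3 d.p.).

0.311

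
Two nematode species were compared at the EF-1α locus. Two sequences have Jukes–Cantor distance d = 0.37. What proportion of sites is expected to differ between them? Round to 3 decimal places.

0.292

p = (3/4)(1 − e^(−4d/3)) = 0.75 × (1 − e^(-0.493333)) = 0.75 × (1 − 0.610588) = 0.292059.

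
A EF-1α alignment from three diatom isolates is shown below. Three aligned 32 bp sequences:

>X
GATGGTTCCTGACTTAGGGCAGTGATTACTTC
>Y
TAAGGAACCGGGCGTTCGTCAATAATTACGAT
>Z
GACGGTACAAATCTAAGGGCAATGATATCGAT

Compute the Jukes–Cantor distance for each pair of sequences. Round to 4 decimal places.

d(X,Y) = 0.7356, d(X,Z) = 0.5851, d(Y,Z) = 0.7356

X–Y: 15/32 sites differ → p = 0.46875, d = −0.75 ln(1 − 0.625) = 0.735622 ≈ 0.7356.
X–Z: 13/32 sites differ → p = 0.40625, d = −0.75 ln(1 − 0.541667) = 0.585119 ≈ 0.5851.
Y–Z: 15/32 sites differ → p = 0.46875, d = −0.75 ln(1 − 0.625) = 0.735622 ≈ 0.7356.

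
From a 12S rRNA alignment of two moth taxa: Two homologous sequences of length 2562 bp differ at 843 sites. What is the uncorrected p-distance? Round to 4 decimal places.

0.3290

p = 843/2562 = 0.329039… ≈ 0.3290 (to 4 d.p.).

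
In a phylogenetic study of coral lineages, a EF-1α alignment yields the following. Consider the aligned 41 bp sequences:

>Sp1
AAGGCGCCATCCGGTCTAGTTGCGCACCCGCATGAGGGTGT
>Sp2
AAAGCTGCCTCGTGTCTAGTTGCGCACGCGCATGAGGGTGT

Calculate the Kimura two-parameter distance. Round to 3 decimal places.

Of 41 sites, 1 differences are transitions and 6 are transversions, so P = 1/41 ≈ 0.02439 and Q = 6/41 ≈ 0.146341.
Under the Kimura two-parameter model, d = −½ ln(1 − 2P − Q) − ¼ ln(1 − 2Q).
1 − 2P − Q = 0.804879, giving −½ ln(0.804879) = 0.108532.
1 − 2Q = 0.707318, giving −¼ ln(0.707318) = 0.086569.
d = 0.108532 + 0.086569 = 0.195101.

0.195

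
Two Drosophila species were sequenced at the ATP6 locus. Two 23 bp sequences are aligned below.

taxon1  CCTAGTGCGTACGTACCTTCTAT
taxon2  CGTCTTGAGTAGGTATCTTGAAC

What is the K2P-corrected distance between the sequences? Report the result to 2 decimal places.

Of 23 sites, 2 differences are transitions and 7 are transversions, so P = 2/23 ≈ 0.086957 and Q = 7/23 ≈ 0.304348.
Under the Kimura two-parameter model, d = −½ ln(1 − 2P − Q) − ¼ ln(1 − 2Q).
1 − 2P − Q = 0.521738, giving −½ ln(0.521738) = 0.325295.
1 − 2Q = 0.391304, giving −¼ ln(0.391304) = 0.234568.
d = 0.325295 + 0.234568 = 0.559863.

0.56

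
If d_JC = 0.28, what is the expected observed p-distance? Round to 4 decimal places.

0.2337

p = (3/4)(1 − e^(−4d/3)) = 0.75 × (1 − e^(-0.373333)) = 0.75 × (1 − 0.688436) = 0.233673.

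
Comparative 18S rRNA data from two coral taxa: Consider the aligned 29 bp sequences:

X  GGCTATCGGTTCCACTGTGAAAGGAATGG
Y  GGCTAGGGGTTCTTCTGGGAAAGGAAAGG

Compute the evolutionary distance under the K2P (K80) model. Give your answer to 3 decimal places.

Of 29 sites, 1 differences are transitions and 5 are transversions, so P = 1/29 ≈ 0.034483 and Q = 5/29 ≈ 0.172414.
Under the Kimura two-parameter model, d = −½ ln(1 − 2P − Q) − ¼ ln(1 − 2Q).
1 − 2P − Q = 0.75862, giving −½ ln(0.75862) = 0.138127.
1 − 2Q = 0.655172, giving −¼ ln(0.655172) = 0.105714.
d = 0.138127 + 0.105714 = 0.243841.

0.244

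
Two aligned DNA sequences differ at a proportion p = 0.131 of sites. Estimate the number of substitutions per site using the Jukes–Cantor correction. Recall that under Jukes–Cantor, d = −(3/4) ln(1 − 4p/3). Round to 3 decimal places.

0.144

d = −(3/4) ln(1 − 4p/3) = −0.75 ln(1 − 0.174667) = −0.75 ln(0.825333)
  = −0.75 × (-0.191968) = 0.143976 substitutions/site.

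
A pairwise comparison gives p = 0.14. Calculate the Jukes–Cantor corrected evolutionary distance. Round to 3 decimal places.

d = −(3/4) ln(1 − 4p/3) = −0.75 ln(1 − 0.186667) = −0.75 ln(0.813333)
  = −0.75 × (-0.206615) = 0.154961 substitutions/site.

0.155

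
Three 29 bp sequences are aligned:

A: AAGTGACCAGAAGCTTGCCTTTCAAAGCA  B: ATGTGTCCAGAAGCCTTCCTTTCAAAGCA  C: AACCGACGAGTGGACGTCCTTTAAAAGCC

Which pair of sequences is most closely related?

A–B: 4/29 differ, p = 0.138, d = 0.152.
A–C: 11/29 differ, p = 0.379, d = 0.529.
B–C: 11/29 differ, p = 0.379, d = 0.529.
The smallest distance is between A and B.

A and B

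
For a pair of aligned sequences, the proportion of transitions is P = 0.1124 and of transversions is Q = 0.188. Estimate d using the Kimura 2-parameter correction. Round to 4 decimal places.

0.3841

Under the Kimura two-parameter model, d = −½ ln(1 − 2P − Q) − ¼ ln(1 − 2Q).
1 − 2P − Q = 0.5872, giving −½ ln(0.5872) = 0.266195.
1 − 2Q = 0.624, giving −¼ ln(0.624) = 0.117901.
d = 0.266195 + 0.117901 = 0.384096.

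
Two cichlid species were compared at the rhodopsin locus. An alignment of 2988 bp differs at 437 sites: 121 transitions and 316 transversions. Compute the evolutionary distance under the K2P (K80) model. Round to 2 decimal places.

0.16

P = 121/2988 ≈ 0.040495 and Q = 316/2988 ≈ 0.105756.
Under the Kimura two-parameter model, d = −½ ln(1 − 2P − Q) − ¼ ln(1 − 2Q).
1 − 2P − Q = 0.813254, giving −½ ln(0.813254) = 0.103356.
1 − 2Q = 0.788488, giving −¼ ln(0.788488) = 0.059410.
d = 0.103356 + 0.059410 = 0.162766.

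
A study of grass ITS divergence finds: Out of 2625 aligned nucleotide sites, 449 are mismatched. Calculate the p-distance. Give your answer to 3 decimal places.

p = 449/2625 = 0.171047… ≈ 0.171 (to 3 d.p.).

0.171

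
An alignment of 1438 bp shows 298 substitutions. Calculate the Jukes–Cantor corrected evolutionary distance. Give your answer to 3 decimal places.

0.243

p = 298/1438 ≈ 0.207232.
d = −(3/4) ln(1 − 4p/3) = −0.75 ln(1 − 0.276309) = −0.75 ln(0.723691)
  = −0.75 × (-0.323391) = 0.242543 substitutions/site.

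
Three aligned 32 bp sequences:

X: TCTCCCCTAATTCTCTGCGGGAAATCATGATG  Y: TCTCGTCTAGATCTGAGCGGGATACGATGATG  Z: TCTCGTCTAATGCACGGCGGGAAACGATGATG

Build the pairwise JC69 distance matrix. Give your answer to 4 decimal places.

X–Y: 9/32 sites differ → p = 0.28125, d = −0.75 ln(1 − 0.375) = 0.352503 ≈ 0.3525.
X–Z: 7/32 sites differ → p = 0.21875, d = −0.75 ln(1 − 0.291667) = 0.258631 ≈ 0.2586.
Y–Z: 7/32 sites differ → p = 0.21875, d = −0.75 ln(1 − 0.291667) = 0.258631 ≈ 0.2586.

d(X,Y) = 0.3525, d(X,Z) = 0.2586, d(Y,Z) = 0.2586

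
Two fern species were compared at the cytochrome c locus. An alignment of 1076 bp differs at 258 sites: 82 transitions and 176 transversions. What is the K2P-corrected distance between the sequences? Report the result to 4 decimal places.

P = 82/1076 ≈ 0.076208 and Q = 176/1076 ≈ 0.163569.
Under the Kimura two-parameter model, d = −½ ln(1 − 2P − Q) − ¼ ln(1 − 2Q).
1 − 2P − Q = 0.684015, giving −½ ln(0.684015) = 0.189888.
1 − 2Q = 0.672862, giving −¼ ln(0.672862) = 0.099054.
d = 0.189888 + 0.099054 = 0.288942.

0.2889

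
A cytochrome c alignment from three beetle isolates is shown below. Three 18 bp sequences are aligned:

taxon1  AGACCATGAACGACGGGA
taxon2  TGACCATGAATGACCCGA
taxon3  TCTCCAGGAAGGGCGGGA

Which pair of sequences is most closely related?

taxon1–taxon2: 4/18 differ, p = 0.222, d = 0.264.
taxon1–taxon3: 6/18 differ, p = 0.333, d = 0.441.
taxon2–taxon3: 7/18 differ, p = 0.389, d = 0.548.
The smallest distance is between taxon1 and taxon2.

taxon1 and taxon2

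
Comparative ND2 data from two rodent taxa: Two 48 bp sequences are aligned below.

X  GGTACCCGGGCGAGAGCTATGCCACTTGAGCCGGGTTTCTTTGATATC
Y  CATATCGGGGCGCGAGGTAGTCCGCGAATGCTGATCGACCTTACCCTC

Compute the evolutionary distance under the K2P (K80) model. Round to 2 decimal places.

0.83

Of 48 sites, 10 differences are transitions and 14 are transversions, so P = 10/48 ≈ 0.208333 and Q = 14/48 ≈ 0.291667.
Under the Kimura two-parameter model, d = −½ ln(1 − 2P − Q) − ¼ ln(1 − 2Q).
1 − 2P − Q = 0.291667, giving −½ ln(0.291667) = 0.616071.
1 − 2Q = 0.416666, giving −¼ ln(0.416666) = 0.218868.
d = 0.616071 + 0.218868 = 0.834939.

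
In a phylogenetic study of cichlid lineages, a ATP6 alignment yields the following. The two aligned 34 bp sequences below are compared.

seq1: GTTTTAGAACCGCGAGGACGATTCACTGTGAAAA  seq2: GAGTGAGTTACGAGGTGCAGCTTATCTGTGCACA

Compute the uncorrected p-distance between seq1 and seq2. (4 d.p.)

The sequences differ at 16 of 34 positions.
p = 16/34 = 0.470588… ≈ 0.4706 (to 4 d.p.).

0.4706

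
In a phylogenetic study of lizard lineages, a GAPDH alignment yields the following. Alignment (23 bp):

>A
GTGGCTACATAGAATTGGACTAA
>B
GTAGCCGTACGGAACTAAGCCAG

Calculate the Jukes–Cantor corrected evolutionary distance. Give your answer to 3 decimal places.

The sequences differ at 12 of 23 sites, so p = 12/23 ≈ 0.521739.
d = −(3/4) ln(1 − 4p/3) = −0.75 ln(1 − 0.695652) = −0.75 ln(0.304348)
  = −0.75 × (-1.189583) = 0.892187 substitutions/site.

0.892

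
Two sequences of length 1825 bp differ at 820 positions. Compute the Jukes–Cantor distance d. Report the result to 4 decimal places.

0.6855

p = 820/1825 ≈ 0.449315.
d = −(3/4) ln(1 − 4p/3) = −0.75 ln(1 − 0.599087) = −0.75 ln(0.400913)
  = −0.75 × (-0.914011) = 0.685508 substitutions/site.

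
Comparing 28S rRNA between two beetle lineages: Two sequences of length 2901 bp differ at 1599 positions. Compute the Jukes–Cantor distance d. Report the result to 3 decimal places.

p = 1599/2901 ≈ 0.551189.
d = −(3/4) ln(1 − 4p/3) = −0.75 ln(1 − 0.734919) = −0.75 ln(0.265081)
  = −0.75 × (-1.327720) = 0.995790 substitutions/site.

0.996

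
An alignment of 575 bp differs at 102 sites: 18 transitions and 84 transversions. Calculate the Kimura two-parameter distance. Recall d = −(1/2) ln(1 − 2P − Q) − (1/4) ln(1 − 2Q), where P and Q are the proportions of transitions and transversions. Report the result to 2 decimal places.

0.20

P = 18/575 ≈ 0.031304 and Q = 84/575 ≈ 0.146087.
Under the Kimura two-parameter model, d = −½ ln(1 − 2P − Q) − ¼ ln(1 − 2Q).
1 − 2P − Q = 0.791305, giving −½ ln(0.791305) = 0.117036.
1 − 2Q = 0.707826, giving −¼ ln(0.707826) = 0.086389.
d = 0.117036 + 0.086389 = 0.203425.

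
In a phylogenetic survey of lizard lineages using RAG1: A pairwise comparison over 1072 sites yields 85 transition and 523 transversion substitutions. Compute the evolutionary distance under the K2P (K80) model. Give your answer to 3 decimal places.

P = 85/1072 ≈ 0.079291 and Q = 523/1072 ≈ 0.487873.
Under the Kimura two-parameter model, d = −½ ln(1 − 2P − Q) − ¼ ln(1 − 2Q).
1 − 2P − Q = 0.353545, giving −½ ln(0.353545) = 0.519872.
1 − 2Q = 0.024254, giving −¼ ln(0.024254) = 0.929793.
d = 0.519872 + 0.929793 = 1.449665.

1.450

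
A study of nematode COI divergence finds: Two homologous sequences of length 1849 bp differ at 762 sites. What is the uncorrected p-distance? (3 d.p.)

0.412

p = 762/1849 = 0.412114… ≈ 0.412 (to 3 d.p.).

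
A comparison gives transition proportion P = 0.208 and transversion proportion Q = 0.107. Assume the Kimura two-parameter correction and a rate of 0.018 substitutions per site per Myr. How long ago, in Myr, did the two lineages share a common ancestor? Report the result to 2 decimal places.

11.95

Under the Kimura two-parameter model, d = −½ ln(1 − 2P − Q) − ¼ ln(1 − 2Q).
1 − 2P − Q = 0.477, giving −½ ln(0.477) = 0.370119.
1 − 2Q = 0.786, giving −¼ ln(0.786) = 0.060200.
d = 0.370119 + 0.060200 = 0.430319.
Under a molecular clock d = 2μt, so t = d/(2μ) = 0.430319 / (2 × 0.018) = 11.95 Myr.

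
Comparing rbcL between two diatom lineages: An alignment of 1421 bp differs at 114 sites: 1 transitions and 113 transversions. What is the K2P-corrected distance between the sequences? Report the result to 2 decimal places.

0.09

P = 1/1421 ≈ 0.000704 and Q = 113/1421 ≈ 0.079521.
Under the Kimura two-parameter model, d = −½ ln(1 − 2P − Q) − ¼ ln(1 − 2Q).
1 − 2P − Q = 0.919071, giving −½ ln(0.919071) = 0.042196.
1 − 2Q = 0.840958, giving −¼ ln(0.840958) = 0.043303.
d = 0.042196 + 0.043303 = 0.085499.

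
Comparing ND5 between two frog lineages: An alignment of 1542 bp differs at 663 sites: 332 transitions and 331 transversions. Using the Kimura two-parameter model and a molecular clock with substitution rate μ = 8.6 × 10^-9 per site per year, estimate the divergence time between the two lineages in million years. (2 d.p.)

P = 332/1542 ≈ 0.215305 and Q = 331/1542 ≈ 0.214656.
Under the Kimura two-parameter model, d = −½ ln(1 − 2P − Q) − ¼ ln(1 − 2Q).
1 − 2P − Q = 0.354734, giving −½ ln(0.354734) = 0.518194.
1 − 2Q = 0.570688, giving −¼ ln(0.570688) = 0.140228.
d = 0.518194 + 0.140228 = 0.658422.
Under a molecular clock d = 2μt, so t = d/(2μ) = 0.658422 / (2 × 8.6 × 10^-9) = 38.28 million years.

38.28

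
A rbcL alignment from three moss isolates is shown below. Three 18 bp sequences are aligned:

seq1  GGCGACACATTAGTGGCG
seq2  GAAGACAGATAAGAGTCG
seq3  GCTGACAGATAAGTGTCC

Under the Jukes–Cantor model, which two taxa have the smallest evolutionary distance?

seq1–seq2: 6/18 differ, p = 0.333, d = 0.441.
seq1–seq3: 6/18 differ, p = 0.333, d = 0.441.
seq2–seq3: 4/18 differ, p = 0.222, d = 0.264.
The smallest distance is between seq2 and seq3.

seq2 and seq3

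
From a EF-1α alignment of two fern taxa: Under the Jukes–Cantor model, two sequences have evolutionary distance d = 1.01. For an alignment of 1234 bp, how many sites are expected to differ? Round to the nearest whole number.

685

Invert JC69: p = (3/4)(1 − e^(−4d/3)) = 0.75 × (1 − e^(-1.346667)) = 0.75 × (1 − 0.260106) = 0.554921.
Expected differing sites = pL ≈ 0.554921 × 1234 = 684.772514 ≈ 685.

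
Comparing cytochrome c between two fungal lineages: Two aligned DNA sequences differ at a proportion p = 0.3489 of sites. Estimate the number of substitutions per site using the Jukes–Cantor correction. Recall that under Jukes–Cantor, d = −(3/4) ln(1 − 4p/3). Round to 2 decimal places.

d = −(3/4) ln(1 − 4p/3) = −0.75 ln(1 − 0.4652) = −0.75 ln(0.5348)
  = −0.75 × (-0.625862) = 0.469397 substitutions/site.

0.47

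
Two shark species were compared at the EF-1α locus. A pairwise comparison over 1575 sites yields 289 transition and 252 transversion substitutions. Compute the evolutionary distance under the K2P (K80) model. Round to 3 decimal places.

P = 289/1575 ≈ 0.183492 and Q = 252/1575 = 0.16.
Under the Kimura two-parameter model, d = −½ ln(1 − 2P − Q) − ¼ ln(1 − 2Q).
1 − 2P − Q = 0.473016, giving −½ ln(0.473016) = 0.374313.
1 − 2Q = 0.68, giving −¼ ln(0.68) = 0.096416.
d = 0.374313 + 0.096416 = 0.470729.

0.471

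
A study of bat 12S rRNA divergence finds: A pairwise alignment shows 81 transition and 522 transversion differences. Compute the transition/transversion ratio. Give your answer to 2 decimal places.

R = 81/522 = 0.155172… ≈ 0.16 (to 2 d.p.).

0.16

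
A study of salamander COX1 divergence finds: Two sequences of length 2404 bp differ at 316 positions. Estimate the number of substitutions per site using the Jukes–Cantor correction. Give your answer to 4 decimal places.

0.1445

p = 316/2404 ≈ 0.131448.
d = −(3/4) ln(1 − 4p/3) = −0.75 ln(1 − 0.175264) = −0.75 ln(0.824736)
  = −0.75 × (-0.192692) = 0.144519 substitutions/site.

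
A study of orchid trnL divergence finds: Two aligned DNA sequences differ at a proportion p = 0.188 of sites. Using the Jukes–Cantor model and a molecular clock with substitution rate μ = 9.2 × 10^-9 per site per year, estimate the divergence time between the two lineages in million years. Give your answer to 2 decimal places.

11.76

d = −(3/4) ln(1 − 4p/3) = −0.75 ln(1 − 0.250667) = −0.75 ln(0.749333)
  = −0.75 × (-0.288572) = 0.216429 substitutions/site.
Under a molecular clock d = 2μt, so t = d/(2μ) = 0.216429 / (2 × 9.2 × 10^-9) = 11.76 million years.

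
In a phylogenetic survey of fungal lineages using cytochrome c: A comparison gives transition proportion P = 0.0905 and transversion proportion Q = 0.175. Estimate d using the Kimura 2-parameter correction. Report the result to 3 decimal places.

Under the Kimura two-parameter model, d = −½ ln(1 − 2P − Q) − ¼ ln(1 − 2Q).
1 − 2P − Q = 0.644, giving −½ ln(0.644) = 0.220028.
1 − 2Q = 0.65, giving −¼ ln(0.65) = 0.107696.
d = 0.220028 + 0.107696 = 0.327724.

0.328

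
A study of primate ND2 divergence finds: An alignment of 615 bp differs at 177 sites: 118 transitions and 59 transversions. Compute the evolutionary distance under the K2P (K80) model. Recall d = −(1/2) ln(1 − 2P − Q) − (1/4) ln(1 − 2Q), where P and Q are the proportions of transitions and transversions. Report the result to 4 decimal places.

0.3799

P = 118/615 ≈ 0.19187 and Q = 59/615 ≈ 0.095935.
Under the Kimura two-parameter model, d = −½ ln(1 − 2P − Q) − ¼ ln(1 − 2Q).
1 − 2P − Q = 0.520325, giving −½ ln(0.520325) = 0.326651.
1 − 2Q = 0.80813, giving −¼ ln(0.80813) = 0.053258.
d = 0.326651 + 0.053258 = 0.379909.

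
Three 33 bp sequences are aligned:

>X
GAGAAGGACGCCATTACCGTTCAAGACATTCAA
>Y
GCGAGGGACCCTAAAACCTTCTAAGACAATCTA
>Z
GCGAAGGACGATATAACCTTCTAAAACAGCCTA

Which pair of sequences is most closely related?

Y and Z

X–Y: 11/33 differ, p = 0.333, d = 0.441.
X–Z: 11/33 differ, p = 0.333, d = 0.441.
Y–Z: 7/33 differ, p = 0.212, d = 0.249.
The smallest distance is between Y and Z.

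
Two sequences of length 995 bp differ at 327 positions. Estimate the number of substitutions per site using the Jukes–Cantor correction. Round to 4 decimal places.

p = 327/995 ≈ 0.328643.
d = −(3/4) ln(1 − 4p/3) = −0.75 ln(1 − 0.438191) = −0.75 ln(0.561809)
  = −0.75 × (-0.576593) = 0.432445 substitutions/site.

0.4324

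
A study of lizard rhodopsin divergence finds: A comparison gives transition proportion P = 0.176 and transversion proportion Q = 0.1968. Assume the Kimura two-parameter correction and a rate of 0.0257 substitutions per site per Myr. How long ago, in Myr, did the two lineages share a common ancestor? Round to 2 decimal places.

10.17

Under the Kimura two-parameter model, d = −½ ln(1 − 2P − Q) − ¼ ln(1 − 2Q).
1 − 2P − Q = 0.4512, giving −½ ln(0.4512) = 0.397922.
1 − 2Q = 0.6064, giving −¼ ln(0.6064) = 0.125054.
d = 0.397922 + 0.125054 = 0.522976.
Under a molecular clock d = 2μt, so t = d/(2μ) = 0.522976 / (2 × 0.0257) = 10.17 Myr.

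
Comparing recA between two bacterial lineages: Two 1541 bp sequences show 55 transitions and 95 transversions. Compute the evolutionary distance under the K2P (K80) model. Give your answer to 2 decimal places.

P = 55/1541 ≈ 0.035691 and Q = 95/1541 ≈ 0.061648.
Under the Kimura two-parameter model, d = −½ ln(1 − 2P − Q) − ¼ ln(1 − 2Q).
1 − 2P − Q = 0.86697, giving −½ ln(0.86697) = 0.071375.
1 − 2Q = 0.876704, giving −¼ ln(0.876704) = 0.032896.
d = 0.071375 + 0.032896 = 0.104271.

0.10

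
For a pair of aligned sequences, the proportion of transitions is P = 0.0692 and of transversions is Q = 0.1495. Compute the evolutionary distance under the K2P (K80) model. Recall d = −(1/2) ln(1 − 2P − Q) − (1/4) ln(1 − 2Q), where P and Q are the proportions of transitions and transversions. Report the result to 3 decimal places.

0.259

Under the Kimura two-parameter model, d = −½ ln(1 − 2P − Q) − ¼ ln(1 − 2Q).
1 − 2P − Q = 0.7121, giving −½ ln(0.7121) = 0.169768.
1 − 2Q = 0.701, giving −¼ ln(0.701) = 0.088812.
d = 0.169768 + 0.088812 = 0.258580.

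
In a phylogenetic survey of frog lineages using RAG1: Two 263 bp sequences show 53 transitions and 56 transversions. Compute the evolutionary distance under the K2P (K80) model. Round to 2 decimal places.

0.62

P = 53/263 ≈ 0.201521 and Q = 56/263 ≈ 0.212928.
Under the Kimura two-parameter model, d = −½ ln(1 − 2P − Q) − ¼ ln(1 − 2Q).
1 − 2P − Q = 0.38403, giving −½ ln(0.38403) = 0.478517.
1 − 2Q = 0.574144, giving −¼ ln(0.574144) = 0.138719.
d = 0.478517 + 0.138719 = 0.617236.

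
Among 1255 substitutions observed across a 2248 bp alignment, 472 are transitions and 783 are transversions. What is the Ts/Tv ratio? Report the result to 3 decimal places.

0.603

R = 472/783 = 0.602809… ≈ 0.603 (to 3 d.p.).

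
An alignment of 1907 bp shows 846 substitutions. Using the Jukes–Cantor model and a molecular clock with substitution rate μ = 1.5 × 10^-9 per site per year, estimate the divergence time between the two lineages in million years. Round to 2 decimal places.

p = 846/1907 ≈ 0.443629.
d = −(3/4) ln(1 − 4p/3) = −0.75 ln(1 − 0.591505) = −0.75 ln(0.408495)
  = −0.75 × (-0.895276) = 0.671457 substitutions/site.
Under a molecular clock d = 2μt, so t = d/(2μ) = 0.671457 / (2 × 1.5 × 10^-9) = 223.82 million years.

223.82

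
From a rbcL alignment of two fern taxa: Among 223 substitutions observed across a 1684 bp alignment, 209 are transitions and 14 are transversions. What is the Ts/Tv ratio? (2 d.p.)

14.93

R = 209/14 = 14.928571… ≈ 14.93 (to 2 d.p.).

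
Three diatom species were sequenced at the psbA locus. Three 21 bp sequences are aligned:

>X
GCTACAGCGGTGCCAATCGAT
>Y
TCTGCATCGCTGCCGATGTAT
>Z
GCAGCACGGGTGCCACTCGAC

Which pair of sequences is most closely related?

X and Z

X–Y: 7/21 differ, p = 0.333, d = 0.441.
X–Z: 6/21 differ, p = 0.286, d = 0.360.
Y–Z: 10/21 differ, p = 0.476, d = 0.756.
The smallest distance is between X and Z.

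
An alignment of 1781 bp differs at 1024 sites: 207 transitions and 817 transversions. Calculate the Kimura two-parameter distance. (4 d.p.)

P = 207/1781 ≈ 0.116227 and Q = 817/1781 ≈ 0.458731.
Under the Kimura two-parameter model, d = −½ ln(1 − 2P − Q) − ¼ ln(1 − 2Q).
1 − 2P − Q = 0.308815, giving −½ ln(0.308815) = 0.587506.
1 − 2Q = 0.082538, giving −¼ ln(0.082538) = 0.623624.
d = 0.587506 + 0.623624 = 1.211130.

1.2111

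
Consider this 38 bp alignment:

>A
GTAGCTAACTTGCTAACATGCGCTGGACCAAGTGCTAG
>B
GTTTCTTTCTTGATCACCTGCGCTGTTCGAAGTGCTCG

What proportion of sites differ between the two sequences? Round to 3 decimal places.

0.289

The sequences differ at 11 of 38 positions.
p = 11/38 = 0.289473… ≈ 0.289 (to 3 d.p.).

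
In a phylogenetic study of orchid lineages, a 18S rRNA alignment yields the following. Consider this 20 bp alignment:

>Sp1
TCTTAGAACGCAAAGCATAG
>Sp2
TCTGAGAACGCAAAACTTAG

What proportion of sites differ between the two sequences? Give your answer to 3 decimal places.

The sequences differ at 3 of 20 positions (sites 4, 15, 17).
p = 3/20 = 0.150.

0.150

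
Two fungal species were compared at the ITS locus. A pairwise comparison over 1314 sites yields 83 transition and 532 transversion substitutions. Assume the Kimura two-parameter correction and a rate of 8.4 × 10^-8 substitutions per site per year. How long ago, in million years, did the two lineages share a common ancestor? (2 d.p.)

4.72

P = 83/1314 ≈ 0.063166 and Q = 532/1314 ≈ 0.404871.
Under the Kimura two-parameter model, d = −½ ln(1 − 2P − Q) − ¼ ln(1 − 2Q).
1 − 2P − Q = 0.468797, giving −½ ln(0.468797) = 0.378793.
1 − 2Q = 0.190258, giving −¼ ln(0.190258) = 0.414844.
d = 0.378793 + 0.414844 = 0.793637.
Under a molecular clock d = 2μt, so t = d/(2μ) = 0.793637 / (2 × 8.4 × 10^-8) = 4.72 million years.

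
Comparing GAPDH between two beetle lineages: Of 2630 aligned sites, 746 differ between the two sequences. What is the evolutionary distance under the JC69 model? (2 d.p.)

0.36

p = 746/2630 ≈ 0.28365.
d = −(3/4) ln(1 − 4p/3) = −0.75 ln(1 − 0.3782) = −0.75 ln(0.6218)
  = −0.75 × (-0.475137) = 0.356353 substitutions/site.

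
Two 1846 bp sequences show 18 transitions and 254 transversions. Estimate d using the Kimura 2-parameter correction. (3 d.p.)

P = 18/1846 ≈ 0.009751 and Q = 254/1846 ≈ 0.137595.
Under the Kimura two-parameter model, d = −½ ln(1 − 2P − Q) − ¼ ln(1 − 2Q).
1 − 2P − Q = 0.842903, giving −½ ln(0.842903) = 0.085452.
1 − 2Q = 0.72481, giving −¼ ln(0.72481) = 0.080461.
d = 0.085452 + 0.080461 = 0.165913.

0.166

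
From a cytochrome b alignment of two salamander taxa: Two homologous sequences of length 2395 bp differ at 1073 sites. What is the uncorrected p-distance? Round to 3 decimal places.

0.448

p = 1073/2395 = 0.448016… ≈ 0.448 (to 3 d.p.).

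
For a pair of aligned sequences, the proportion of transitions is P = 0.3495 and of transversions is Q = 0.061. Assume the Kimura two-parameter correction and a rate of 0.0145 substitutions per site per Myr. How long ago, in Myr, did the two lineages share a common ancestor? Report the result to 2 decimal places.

Under the Kimura two-parameter model, d = −½ ln(1 − 2P − Q) − ¼ ln(1 − 2Q).
1 − 2P − Q = 0.24, giving −½ ln(0.24) = 0.713558.
1 − 2Q = 0.878, giving −¼ ln(0.878) = 0.032527.
d = 0.713558 + 0.032527 = 0.746085.
Under a molecular clock d = 2μt, so t = d/(2μ) = 0.746085 / (2 × 0.0145) = 25.73 Myr.

25.73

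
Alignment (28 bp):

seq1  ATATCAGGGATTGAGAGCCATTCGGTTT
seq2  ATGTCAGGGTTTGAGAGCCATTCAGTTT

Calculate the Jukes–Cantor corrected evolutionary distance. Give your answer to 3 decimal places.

0.116

The sequences differ at 3 of 28 sites (3, 10, 24), so p = 3/28 ≈ 0.107143.
d = −(3/4) ln(1 − 4p/3) = −0.75 ln(1 − 0.142857) = −0.75 ln(0.857143)
  = −0.75 × (-0.154151) = 0.115613 substitutions/site.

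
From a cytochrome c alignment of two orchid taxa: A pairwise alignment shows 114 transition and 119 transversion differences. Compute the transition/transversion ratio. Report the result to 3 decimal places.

0.958

R = 114/119 = 0.957983… ≈ 0.958 (to 3 d.p.).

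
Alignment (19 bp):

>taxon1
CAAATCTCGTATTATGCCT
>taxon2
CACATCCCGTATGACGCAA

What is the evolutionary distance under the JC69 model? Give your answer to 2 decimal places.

The sequences differ at 6 of 19 sites (3, 7, 13, 15, 18, 19), so p = 6/19 ≈ 0.315789.
d = −(3/4) ln(1 − 4p/3) = −0.75 ln(1 − 0.421052) = −0.75 ln(0.578948)
  = −0.75 × (-0.546543) = 0.409907 substitutions/site.

0.41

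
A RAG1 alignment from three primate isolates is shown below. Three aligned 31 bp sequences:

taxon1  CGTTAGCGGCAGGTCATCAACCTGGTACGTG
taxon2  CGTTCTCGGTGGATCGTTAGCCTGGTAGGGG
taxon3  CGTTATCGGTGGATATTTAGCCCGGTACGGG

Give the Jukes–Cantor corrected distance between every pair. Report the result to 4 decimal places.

taxon1–taxon2: 10/31 sites differ → p ≈ 0.322581, d = −0.75 ln(1 − 0.430108) = 0.421731 ≈ 0.4217.
taxon1–taxon3: 10/31 sites differ → p ≈ 0.322581, d = −0.75 ln(1 − 0.430108) = 0.421731 ≈ 0.4217.
taxon2–taxon3: 5/31 sites differ → p ≈ 0.16129, d = −0.75 ln(1 − 0.215053) = 0.181604 ≈ 0.1816.

d(taxon1,taxon2) = 0.4217, d(taxon1,taxon3) = 0.4217, d(taxon2,taxon3) = 0.1816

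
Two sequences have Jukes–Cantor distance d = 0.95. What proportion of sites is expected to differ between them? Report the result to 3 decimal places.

p = (3/4)(1 − e^(−4d/3)) = 0.75 × (1 − e^(-1.266667)) = 0.75 × (1 − 0.281769) = 0.538673.

0.539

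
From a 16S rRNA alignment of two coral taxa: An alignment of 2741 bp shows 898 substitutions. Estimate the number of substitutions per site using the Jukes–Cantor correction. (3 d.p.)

p = 898/2741 ≈ 0.327618.
d = −(3/4) ln(1 − 4p/3) = −0.75 ln(1 − 0.436824) = −0.75 ln(0.563176)
  = −0.75 × (-0.574163) = 0.430622 substitutions/site.

0.431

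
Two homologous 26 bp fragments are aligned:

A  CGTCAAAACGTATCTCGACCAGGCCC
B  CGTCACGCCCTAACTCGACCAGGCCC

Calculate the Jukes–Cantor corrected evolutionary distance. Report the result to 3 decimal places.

The sequences differ at 5 of 26 sites (6, 7, 8, 10, 13), so p = 5/26 ≈ 0.192308.
d = −(3/4) ln(1 − 4p/3) = −0.75 ln(1 − 0.256411) = −0.75 ln(0.743589)
  = −0.75 × (-0.296267) = 0.222200 substitutions/site.

0.222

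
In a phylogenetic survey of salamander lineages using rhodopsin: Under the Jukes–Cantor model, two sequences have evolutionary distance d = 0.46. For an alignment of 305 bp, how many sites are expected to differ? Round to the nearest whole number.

Invert JC69: p = (3/4)(1 − e^(−4d/3)) = 0.75 × (1 − e^(-0.613333)) = 0.75 × (1 − 0.541543) = 0.343843.
Expected differing sites = pL ≈ 0.343843 × 305 = 104.872115 ≈ 105.

105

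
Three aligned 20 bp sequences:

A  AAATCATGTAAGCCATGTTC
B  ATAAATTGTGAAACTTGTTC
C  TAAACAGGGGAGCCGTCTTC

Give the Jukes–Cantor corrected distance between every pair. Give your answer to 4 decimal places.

A–B: 8/20 sites differ → p = 0.4, d = −0.75 ln(1 − 0.533333) = 0.571605 ≈ 0.5716.
A–C: 7/20 sites differ → p = 0.35, d = −0.75 ln(1 − 0.466667) = 0.471457 ≈ 0.4715.
B–C: 10/20 sites differ → p = 0.5, d = −0.75 ln(1 − 0.666667) = 0.823960 ≈ 0.8240.

d(A,B) = 0.5716, d(A,C) = 0.4715, d(B,C) = 0.8240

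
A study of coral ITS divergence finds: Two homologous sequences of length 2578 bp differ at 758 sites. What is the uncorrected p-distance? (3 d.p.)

0.294

p = 758/2578 = 0.294026… ≈ 0.294 (to 3 d.p.).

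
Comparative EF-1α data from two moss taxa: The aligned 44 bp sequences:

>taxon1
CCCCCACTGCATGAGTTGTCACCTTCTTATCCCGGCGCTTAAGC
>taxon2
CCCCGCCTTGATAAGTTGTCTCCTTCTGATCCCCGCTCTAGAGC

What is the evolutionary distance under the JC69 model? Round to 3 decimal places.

0.304

The sequences differ at 11 of 44 sites, so p = 11/44 = 0.25.
d = −(3/4) ln(1 − 4p/3) = −0.75 ln(1 − 0.333333) = −0.75 ln(0.666667)
  = −0.75 × (-0.405465) = 0.304099 substitutions/site.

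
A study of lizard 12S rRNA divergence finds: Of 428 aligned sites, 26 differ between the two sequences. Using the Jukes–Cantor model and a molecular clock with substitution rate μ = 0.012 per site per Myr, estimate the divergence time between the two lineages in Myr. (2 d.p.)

2.64

p = 26/428 ≈ 0.060748.
d = −(3/4) ln(1 − 4p/3) = −0.75 ln(1 − 0.080997) = −0.75 ln(0.919003)
  = −0.75 × (-0.084466) = 0.063350 substitutions/site.
Under a molecular clock d = 2μt, so t = d/(2μ) = 0.063350 / (2 × 0.012) = 2.64 Myr.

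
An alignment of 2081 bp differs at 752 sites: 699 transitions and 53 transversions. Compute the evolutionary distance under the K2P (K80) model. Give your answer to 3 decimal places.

0.611

P = 699/2081 ≈ 0.335896 and Q = 53/2081 ≈ 0.025469.
Under the Kimura two-parameter model, d = −½ ln(1 − 2P − Q) − ¼ ln(1 − 2Q).
1 − 2P − Q = 0.302739, giving −½ ln(0.302739) = 0.597442.
1 − 2Q = 0.949062, giving −¼ ln(0.949062) = 0.013070.
d = 0.597442 + 0.013070 = 0.610512.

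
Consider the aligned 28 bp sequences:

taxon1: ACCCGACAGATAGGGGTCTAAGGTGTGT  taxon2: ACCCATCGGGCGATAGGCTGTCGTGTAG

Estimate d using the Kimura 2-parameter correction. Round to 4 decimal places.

1.1129

Of 28 sites, 9 differences are transitions and 6 are transversions, so P = 9/28 ≈ 0.321429 and Q = 6/28 ≈ 0.214286.
Under the Kimura two-parameter model, d = −½ ln(1 − 2P − Q) − ¼ ln(1 − 2Q).
1 − 2P − Q = 0.142856, giving −½ ln(0.142856) = 0.972959.
1 − 2Q = 0.571428, giving −¼ ln(0.571428) = 0.139904.
d = 0.972959 + 0.139904 = 1.112863.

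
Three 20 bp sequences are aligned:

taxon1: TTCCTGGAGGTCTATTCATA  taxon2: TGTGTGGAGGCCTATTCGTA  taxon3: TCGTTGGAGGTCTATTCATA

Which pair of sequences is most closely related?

taxon1 and taxon3

taxon1–taxon2: 5/20 differ, p = 0.250, d = 0.304.
taxon1–taxon3: 3/20 differ, p = 0.150, d = 0.167.
taxon2–taxon3: 5/20 differ, p = 0.250, d = 0.304.
The smallest distance is between taxon1 and taxon3.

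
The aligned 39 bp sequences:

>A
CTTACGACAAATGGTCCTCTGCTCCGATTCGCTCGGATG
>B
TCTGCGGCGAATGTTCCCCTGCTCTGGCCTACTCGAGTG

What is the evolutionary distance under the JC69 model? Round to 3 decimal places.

0.539

The sequences differ at 15 of 39 sites, so p = 15/39 ≈ 0.384615.
d = −(3/4) ln(1 − 4p/3) = −0.75 ln(1 − 0.51282) = −0.75 ln(0.48718)
  = −0.75 × (-0.719122) = 0.539342 substitutions/site.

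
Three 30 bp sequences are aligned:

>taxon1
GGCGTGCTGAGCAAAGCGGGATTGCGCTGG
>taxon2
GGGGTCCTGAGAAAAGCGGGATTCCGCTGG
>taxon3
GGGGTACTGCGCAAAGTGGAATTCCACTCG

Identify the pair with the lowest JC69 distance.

taxon1–taxon2: 4/30 differ, p = 0.133, d = 0.147.
taxon1–taxon3: 8/30 differ, p = 0.267, d = 0.330.
taxon2–taxon3: 7/30 differ, p = 0.233, d = 0.280.
The smallest distance is between taxon1 and taxon2.

taxon1 and taxon2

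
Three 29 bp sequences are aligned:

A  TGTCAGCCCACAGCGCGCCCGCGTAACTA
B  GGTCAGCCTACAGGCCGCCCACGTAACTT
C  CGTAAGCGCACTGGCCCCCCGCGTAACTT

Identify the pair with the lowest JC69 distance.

A and B

A–B: 6/29 differ, p = 0.207, d = 0.242.
A–C: 8/29 differ, p = 0.276, d = 0.344.
B–C: 7/29 differ, p = 0.241, d = 0.291.
The smallest distance is between A and B.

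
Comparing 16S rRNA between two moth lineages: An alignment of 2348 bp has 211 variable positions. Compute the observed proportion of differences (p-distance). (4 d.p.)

0.0899

p = 211/2348 = 0.089863… ≈ 0.0899 (to 4 d.p.).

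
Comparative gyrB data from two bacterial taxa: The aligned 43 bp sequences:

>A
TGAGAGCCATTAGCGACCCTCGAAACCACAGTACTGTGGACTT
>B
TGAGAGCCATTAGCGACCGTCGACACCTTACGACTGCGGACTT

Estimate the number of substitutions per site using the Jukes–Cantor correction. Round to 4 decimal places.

The sequences differ at 7 of 43 sites (19, 24, 28, 29, 31, 32, 37), so p = 7/43 ≈ 0.162791.
d = −(3/4) ln(1 − 4p/3) = −0.75 ln(1 − 0.217055) = −0.75 ln(0.782945)
  = −0.75 × (-0.244693) = 0.183520 substitutions/site.

0.1835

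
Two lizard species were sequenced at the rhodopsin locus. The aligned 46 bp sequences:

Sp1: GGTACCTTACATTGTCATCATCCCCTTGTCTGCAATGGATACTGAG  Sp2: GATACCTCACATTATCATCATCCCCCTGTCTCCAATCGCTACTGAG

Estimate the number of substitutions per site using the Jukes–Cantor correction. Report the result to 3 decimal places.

The sequences differ at 7 of 46 sites (2, 8, 14, 26, 32, 37, 39), so p = 7/46 ≈ 0.152174.
d = −(3/4) ln(1 − 4p/3) = −0.75 ln(1 − 0.202899) = −0.75 ln(0.797101)
  = −0.75 × (-0.226774) = 0.170081 substitutions/site.

0.170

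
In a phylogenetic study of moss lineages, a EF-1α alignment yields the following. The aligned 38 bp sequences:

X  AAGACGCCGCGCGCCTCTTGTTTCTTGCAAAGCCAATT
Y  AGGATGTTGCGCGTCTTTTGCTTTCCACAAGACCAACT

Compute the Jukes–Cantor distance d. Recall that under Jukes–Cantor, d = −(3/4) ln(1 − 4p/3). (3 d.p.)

The sequences differ at 14 of 38 sites, so p = 14/38 ≈ 0.368421.
d = −(3/4) ln(1 − 4p/3) = −0.75 ln(1 − 0.491228) = −0.75 ln(0.508772)
  = −0.75 × (-0.675755) = 0.506816 substitutions/site.

0.507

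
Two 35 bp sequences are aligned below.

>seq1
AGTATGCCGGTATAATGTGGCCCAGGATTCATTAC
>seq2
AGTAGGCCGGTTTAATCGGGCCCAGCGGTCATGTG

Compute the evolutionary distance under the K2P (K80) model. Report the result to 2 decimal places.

Of 35 sites, 1 differences are transitions and 9 are transversions, so P = 1/35 ≈ 0.028571 and Q = 9/35 ≈ 0.257143.
Under the Kimura two-parameter model, d = −½ ln(1 − 2P − Q) − ¼ ln(1 − 2Q).
1 − 2P − Q = 0.685715, giving −½ ln(0.685715) = 0.188647.
1 − 2Q = 0.485714, giving −¼ ln(0.485714) = 0.180534.
d = 0.188647 + 0.180534 = 0.369181.

0.37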